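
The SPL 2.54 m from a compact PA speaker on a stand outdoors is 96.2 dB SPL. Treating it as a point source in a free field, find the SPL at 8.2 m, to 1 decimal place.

Free-field point source: level drops by 20·log₁₀ of the distance ratio.
ΔL = −20·log₁₀(8.2/2.54) = -10.18 dB, so L₂ = 96.2 + (-10.18) = 86.0 dB SPL.

86.0 dB SPL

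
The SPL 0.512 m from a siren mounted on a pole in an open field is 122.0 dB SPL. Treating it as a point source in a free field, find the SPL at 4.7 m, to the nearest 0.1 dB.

102.7 dB SPL

Free-field point source: level drops by 20·log₁₀ of the distance ratio.
ΔL = −20·log₁₀(4.7/0.512) = -19.26 dB, so L₂ = 122.0 + (-19.26) = 102.7 dB SPL.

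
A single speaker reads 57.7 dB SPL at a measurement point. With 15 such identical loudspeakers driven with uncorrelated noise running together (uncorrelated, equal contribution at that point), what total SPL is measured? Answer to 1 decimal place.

69.5 dB SPL

15 equal incoherent sources raise the level by 10·log₁₀(15) = 11.76 dB.
L_total = 57.7 + 11.76 = 69.5 dB SPL.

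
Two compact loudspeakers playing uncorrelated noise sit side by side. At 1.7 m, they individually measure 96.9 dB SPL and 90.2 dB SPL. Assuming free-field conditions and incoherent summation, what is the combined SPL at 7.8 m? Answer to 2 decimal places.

Combined at 1.7 m: 10·log₁₀(10^(96.9/10)+10^(90.2/10)) = 97.741 dB SPL.
Then apply −20·log₁₀(7.8/1.7) = -13.233 dB → 84.51 dB SPL.

84.51 dB SPL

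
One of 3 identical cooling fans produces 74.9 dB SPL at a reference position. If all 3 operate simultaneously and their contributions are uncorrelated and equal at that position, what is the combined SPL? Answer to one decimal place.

3 equal incoherent sources raise the level by 10·log₁₀(3) = 4.77 dB.
L_total = 74.9 + 4.77 = 79.7 dB SPL.

79.7 dB SPL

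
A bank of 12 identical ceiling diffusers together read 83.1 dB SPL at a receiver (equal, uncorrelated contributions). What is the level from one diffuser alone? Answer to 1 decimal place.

12 equal incoherent sources add 10·log₁₀(12) = 10.79 dB over one source.
L_one = 83.1 − 10.79 = 72.3 dB SPL.

72.3 dB SPL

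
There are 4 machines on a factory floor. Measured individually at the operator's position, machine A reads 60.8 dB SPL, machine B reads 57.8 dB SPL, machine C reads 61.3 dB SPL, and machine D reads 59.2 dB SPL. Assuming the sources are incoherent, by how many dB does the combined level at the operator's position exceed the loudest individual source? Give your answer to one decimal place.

4.7 dB

Uncorrelated sources add in intensity (power), not in dB.
L_total = 10·log₁₀(10^(60.8/10) + 10^(57.8/10) + 10^(61.3/10) + 10^(59.2/10)) = 66.00 dB SPL.
Excess over the loudest (61.3 dB): 66.00 − 61.3 = 4.7 dB.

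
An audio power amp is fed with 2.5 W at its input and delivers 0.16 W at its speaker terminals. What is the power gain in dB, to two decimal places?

-11.94 dB

Power is a power quantity, so gain = 10·log₁₀(P_out/P_in).
10·log₁₀(0.16/2.5) = 10·log₁₀(0.06400) = -11.94 dB.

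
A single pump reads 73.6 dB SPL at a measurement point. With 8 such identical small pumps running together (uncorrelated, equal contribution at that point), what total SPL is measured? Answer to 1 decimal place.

82.6 dB SPL

8 equal incoherent sources raise the level by 10·log₁₀(8) = 9.03 dB.
L_total = 73.6 + 9.03 = 82.6 dB SPL.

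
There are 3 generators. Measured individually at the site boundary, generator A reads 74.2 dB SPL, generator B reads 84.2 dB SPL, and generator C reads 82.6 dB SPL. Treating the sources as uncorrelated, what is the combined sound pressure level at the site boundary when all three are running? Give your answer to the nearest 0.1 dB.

Incoherent sources sum as intensities:
L_total = 10·log₁₀(10^(74.2/10) + 10^(84.2/10) + 10^(82.6/10)) = 10·log₁₀(471300000) = 86.7 dB SPL.

86.7 dB SPL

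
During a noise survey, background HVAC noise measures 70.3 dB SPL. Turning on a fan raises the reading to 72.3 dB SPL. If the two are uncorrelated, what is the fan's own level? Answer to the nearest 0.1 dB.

68.0 dB SPL

Background correction is a power subtraction:
L_src = 10·log₁₀(10^(72.3/10) − 10^(70.3/10)) = 10·log₁₀(6267000) = 68.0 dB SPL.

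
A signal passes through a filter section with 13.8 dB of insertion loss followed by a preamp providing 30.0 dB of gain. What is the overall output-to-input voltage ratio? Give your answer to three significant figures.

6.46

Net gain = (−13.8) + 30.0 = 16.2 dB.
Voltage ratio = 10^(16.2/20) = 6.46.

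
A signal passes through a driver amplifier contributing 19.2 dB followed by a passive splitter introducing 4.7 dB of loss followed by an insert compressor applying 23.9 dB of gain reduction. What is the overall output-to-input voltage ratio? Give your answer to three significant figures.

0.339

Net gain = 19.2 + (−4.7) + (−23.9) = -9.4 dB.
Voltage ratio = 10^(-9.4/20) = 0.339.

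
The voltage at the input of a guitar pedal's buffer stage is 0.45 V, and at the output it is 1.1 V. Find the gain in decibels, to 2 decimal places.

Voltage ratio → dB uses the 20·log₁₀ form:
20·log₁₀(1.1/0.45) = 20·log₁₀(2.444) = 7.76 dB.

7.76 dB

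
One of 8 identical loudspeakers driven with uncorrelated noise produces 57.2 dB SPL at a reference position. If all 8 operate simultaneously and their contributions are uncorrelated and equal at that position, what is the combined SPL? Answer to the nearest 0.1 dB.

66.2 dB SPL

8 equal incoherent sources raise the level by 10·log₁₀(8) = 9.03 dB.
L_total = 57.2 + 9.03 = 66.2 dB SPL.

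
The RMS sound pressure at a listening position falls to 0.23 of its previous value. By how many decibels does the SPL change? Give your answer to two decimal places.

SPL change from a pressure ratio uses the 20·log₁₀ form:
20·log₁₀(0.23) = -12.77 dB.

-12.77 dB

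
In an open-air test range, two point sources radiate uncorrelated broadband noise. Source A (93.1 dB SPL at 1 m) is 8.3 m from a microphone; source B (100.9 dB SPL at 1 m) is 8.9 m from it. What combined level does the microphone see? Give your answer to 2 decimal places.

At the listener: L_A = 93.1 − 20·log₁₀(8.3) = 74.718 dB; L_B = 100.9 − 20·log₁₀(8.9) = 81.912 dB.
Combined: 10·log₁₀(10^(74.718/10)+10^(81.912/10)) = 82.67 dB SPL.

82.67 dB SPL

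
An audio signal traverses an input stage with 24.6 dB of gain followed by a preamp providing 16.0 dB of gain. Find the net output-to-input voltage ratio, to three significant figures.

107

Net gain = 24.6 + 16.0 = 40.6 dB.
Voltage ratio = 10^(40.6/20) = 107.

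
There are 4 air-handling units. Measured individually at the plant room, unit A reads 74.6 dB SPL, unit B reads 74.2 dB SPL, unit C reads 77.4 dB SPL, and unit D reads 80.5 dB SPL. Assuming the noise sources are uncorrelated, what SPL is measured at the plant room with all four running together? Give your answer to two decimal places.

83.47 dB SPL

Add the sources as powers (linear), then convert back to dB:
L_total = 10·log₁₀(10^(74.6/10) + 10^(74.2/10) + 10^(77.4/10) + 10^(80.5/10)) = 10·log₁₀(222300000) = 83.47 dB SPL.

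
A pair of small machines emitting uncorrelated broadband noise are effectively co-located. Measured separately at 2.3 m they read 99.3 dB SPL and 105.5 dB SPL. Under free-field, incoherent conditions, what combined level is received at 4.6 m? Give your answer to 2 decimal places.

100.41 dB SPL

Combined at 2.3 m: 10·log₁₀(10^(99.3/10)+10^(105.5/10)) = 106.434 dB SPL.
Then apply −20·log₁₀(4.6/2.3) = -6.021 dB → 100.41 dB SPL.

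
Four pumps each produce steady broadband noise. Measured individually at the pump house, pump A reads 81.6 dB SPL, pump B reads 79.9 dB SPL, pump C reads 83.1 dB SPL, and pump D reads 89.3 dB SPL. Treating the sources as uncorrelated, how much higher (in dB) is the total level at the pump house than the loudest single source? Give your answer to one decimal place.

Add the sources as powers (linear), then convert back to dB:
L_total = 10·log₁₀(10^(81.6/10) + 10^(79.9/10) + 10^(83.1/10) + 10^(89.3/10)) = 91.13 dB SPL.
Excess over the loudest (89.3 dB): 91.13 − 89.3 = 1.8 dB.

1.8 dB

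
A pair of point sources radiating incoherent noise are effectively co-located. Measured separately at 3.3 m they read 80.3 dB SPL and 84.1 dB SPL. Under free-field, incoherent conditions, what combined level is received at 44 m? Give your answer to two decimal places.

63.11 dB SPL

Combined at 3.3 m: 10·log₁₀(10^(80.3/10)+10^(84.1/10)) = 85.613 dB SPL.
Then apply −20·log₁₀(44/3.3) = -22.499 dB → 63.11 dB SPL.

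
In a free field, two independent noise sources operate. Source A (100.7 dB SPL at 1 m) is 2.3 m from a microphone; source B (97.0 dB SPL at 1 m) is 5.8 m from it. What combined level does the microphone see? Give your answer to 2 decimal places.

93.75 dB SPL

At the listener: L_A = 100.7 − 20·log₁₀(2.3) = 93.465 dB; L_B = 97.0 − 20·log₁₀(5.8) = 81.731 dB.
Combined: 10·log₁₀(10^(93.465/10)+10^(81.731/10)) = 93.75 dB SPL.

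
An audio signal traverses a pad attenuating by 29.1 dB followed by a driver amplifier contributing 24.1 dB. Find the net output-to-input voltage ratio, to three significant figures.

Net gain = (−29.1) + 24.1 = -5.0 dB.
Voltage ratio = 10^(-5.0/20) = 0.562.

0.562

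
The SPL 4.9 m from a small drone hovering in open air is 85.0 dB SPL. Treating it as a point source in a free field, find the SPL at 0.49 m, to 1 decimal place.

105.0 dB SPL

For a point source in a free field, ΔL = −20·log₁₀(d₂/d₁).
ΔL = −20·log₁₀(0.49/4.9) = 20.00 dB, so L₂ = 85.0 + (20.00) = 105.0 dB SPL.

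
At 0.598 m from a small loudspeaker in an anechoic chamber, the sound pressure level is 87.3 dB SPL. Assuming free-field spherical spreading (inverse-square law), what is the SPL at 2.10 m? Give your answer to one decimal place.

For a point source in a free field, ΔL = −20·log₁₀(d₂/d₁).
ΔL = −20·log₁₀(2.10/0.598) = -10.91 dB, so L₂ = 87.3 + (-10.91) = 76.4 dB SPL.

76.4 dB SPL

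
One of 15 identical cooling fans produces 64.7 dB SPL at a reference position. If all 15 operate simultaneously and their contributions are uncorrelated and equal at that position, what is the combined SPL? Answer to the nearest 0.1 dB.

15 equal incoherent sources raise the level by 10·log₁₀(15) = 11.76 dB.
L_total = 64.7 + 11.76 = 76.5 dB SPL.

76.5 dB SPL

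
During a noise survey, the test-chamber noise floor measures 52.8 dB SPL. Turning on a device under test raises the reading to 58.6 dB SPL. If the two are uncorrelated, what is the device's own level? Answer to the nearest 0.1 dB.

57.3 dB SPL

Background correction is a power subtraction:
L_src = 10·log₁₀(10^(58.6/10) − 10^(52.8/10)) = 10·log₁₀(533900) = 57.3 dB SPL.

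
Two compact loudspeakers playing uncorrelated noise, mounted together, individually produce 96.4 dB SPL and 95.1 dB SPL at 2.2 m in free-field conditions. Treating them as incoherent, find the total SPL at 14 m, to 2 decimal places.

Combined at 2.2 m: 10·log₁₀(10^(96.4/10)+10^(95.1/10)) = 98.809 dB SPL.
Then apply −20·log₁₀(14/2.2) = -16.074 dB → 82.73 dB SPL.

82.73 dB SPL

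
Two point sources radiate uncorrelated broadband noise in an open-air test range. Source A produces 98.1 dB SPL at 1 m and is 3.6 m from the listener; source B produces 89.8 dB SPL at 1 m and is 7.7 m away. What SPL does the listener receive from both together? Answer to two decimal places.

At the listener: L_A = 98.1 − 20·log₁₀(3.6) = 86.974 dB; L_B = 89.8 − 20·log₁₀(7.7) = 72.070 dB.
Combined: 10·log₁₀(10^(86.974/10)+10^(72.070/10)) = 87.11 dB SPL.

87.11 dB SPL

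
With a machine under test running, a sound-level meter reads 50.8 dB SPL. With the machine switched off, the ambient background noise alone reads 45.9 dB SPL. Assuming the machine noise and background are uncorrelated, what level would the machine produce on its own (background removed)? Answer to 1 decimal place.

Background correction is a power subtraction:
L_src = 10·log₁₀(10^(50.8/10) − 10^(45.9/10)) = 10·log₁₀(81320) = 49.1 dB SPL.

49.1 dB SPL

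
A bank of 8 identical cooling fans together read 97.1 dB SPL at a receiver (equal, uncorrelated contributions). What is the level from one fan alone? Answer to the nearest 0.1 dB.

88.1 dB SPL

8 equal incoherent sources add 10·log₁₀(8) = 9.03 dB over one source.
L_one = 97.1 − 9.03 = 88.1 dB SPL.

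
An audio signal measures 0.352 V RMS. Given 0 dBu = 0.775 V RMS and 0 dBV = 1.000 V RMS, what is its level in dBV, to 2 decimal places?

-9.07 dBV

dBV = 20·log₁₀(V / 1.000 V).
20·log₁₀(0.352/1.000) = -9.07 dBV.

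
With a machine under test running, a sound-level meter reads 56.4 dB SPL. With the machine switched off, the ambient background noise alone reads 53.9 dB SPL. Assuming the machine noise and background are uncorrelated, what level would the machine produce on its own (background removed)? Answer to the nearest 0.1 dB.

52.8 dB SPL

Remove the background by subtracting linear intensities:
L_src = 10·log₁₀(10^(56.4/10) − 10^(53.9/10)) = 10·log₁₀(191000) = 52.8 dB SPL.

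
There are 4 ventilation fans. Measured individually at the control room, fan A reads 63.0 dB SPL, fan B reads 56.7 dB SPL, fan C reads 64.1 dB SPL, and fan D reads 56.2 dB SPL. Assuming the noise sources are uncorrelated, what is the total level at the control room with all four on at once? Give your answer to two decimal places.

67.36 dB SPL

Uncorrelated sources add in intensity (power), not in dB.
L_total = 10·log₁₀(10^(63.0/10) + 10^(56.7/10) + 10^(64.1/10) + 10^(56.2/10)) = 10·log₁₀(5450000) = 67.36 dB SPL.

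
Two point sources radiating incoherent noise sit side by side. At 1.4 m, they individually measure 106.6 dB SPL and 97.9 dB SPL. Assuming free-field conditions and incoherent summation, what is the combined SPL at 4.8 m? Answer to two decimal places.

96.45 dB SPL

Combined at 1.4 m: 10·log₁₀(10^(106.6/10)+10^(97.9/10)) = 107.150 dB SPL.
Then apply −20·log₁₀(4.8/1.4) = -10.702 dB → 96.45 dB SPL.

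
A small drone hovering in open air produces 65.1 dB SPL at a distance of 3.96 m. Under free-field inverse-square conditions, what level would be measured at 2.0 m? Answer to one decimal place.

71.0 dB SPL

Free-field point source: level drops by 20·log₁₀ of the distance ratio.
ΔL = −20·log₁₀(2.0/3.96) = 5.93 dB, so L₂ = 65.1 + (5.93) = 71.0 dB SPL.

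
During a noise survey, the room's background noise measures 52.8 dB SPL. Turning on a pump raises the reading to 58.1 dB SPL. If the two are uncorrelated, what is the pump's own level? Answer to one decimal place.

Background correction is a power subtraction:
L_src = 10·log₁₀(10^(58.1/10) − 10^(52.8/10)) = 10·log₁₀(455100) = 56.6 dB SPL.

56.6 dB SPL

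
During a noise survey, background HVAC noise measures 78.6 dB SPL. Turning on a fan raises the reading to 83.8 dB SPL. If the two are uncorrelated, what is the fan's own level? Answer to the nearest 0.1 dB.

82.2 dB SPL

Background correction is a power subtraction:
L_src = 10·log₁₀(10^(83.8/10) − 10^(78.6/10)) = 10·log₁₀(167400000) = 82.2 dB SPL.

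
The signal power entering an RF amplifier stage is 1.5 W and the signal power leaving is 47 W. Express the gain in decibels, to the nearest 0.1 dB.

15.0 dB

For a power ratio, dB = 10·log₁₀(P₂/P₁).
10·log₁₀(47/1.5) = 10·log₁₀(31.33) = 15.0 dB.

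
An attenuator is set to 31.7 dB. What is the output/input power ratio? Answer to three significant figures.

0.000676

Power ratio = 10^(dB/10).
10^(-31.7/10) = 10^(-3.170) = 0.000676.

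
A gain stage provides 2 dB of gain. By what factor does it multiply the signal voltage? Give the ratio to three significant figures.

Voltage ratio = 10^(dB/20).
10^(2/20) = 10^(0.1000) = 1.26.

1.26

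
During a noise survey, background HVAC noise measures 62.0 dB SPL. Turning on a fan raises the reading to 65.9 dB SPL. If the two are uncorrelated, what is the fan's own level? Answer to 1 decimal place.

Background correction is a power subtraction:
L_src = 10·log₁₀(10^(65.9/10) − 10^(62.0/10)) = 10·log₁₀(2306000) = 63.6 dB SPL.

63.6 dB SPL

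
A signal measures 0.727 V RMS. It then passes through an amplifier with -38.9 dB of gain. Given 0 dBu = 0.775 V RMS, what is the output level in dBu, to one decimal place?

Input level: 20·log₁₀(0.727/0.775) = -0.56 dBu.
Output: -0.56 − 38.9 = -39.5 dBu.

-39.5 dBu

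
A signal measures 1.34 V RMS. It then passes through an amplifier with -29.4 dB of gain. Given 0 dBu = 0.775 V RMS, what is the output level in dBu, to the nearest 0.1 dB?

Input level: 20·log₁₀(1.34/0.775) = 4.76 dBu.
Output: 4.76 − 29.4 = -24.6 dBu.

-24.6 dBu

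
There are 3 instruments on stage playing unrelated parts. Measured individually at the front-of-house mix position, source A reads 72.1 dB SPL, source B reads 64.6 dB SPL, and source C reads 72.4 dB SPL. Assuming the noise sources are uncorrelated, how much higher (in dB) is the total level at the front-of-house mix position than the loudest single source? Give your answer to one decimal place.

3.2 dB

Add the sources as powers (linear), then convert back to dB:
L_total = 10·log₁₀(10^(72.1/10) + 10^(64.6/10) + 10^(72.4/10)) = 75.62 dB SPL.
Excess over the loudest (72.4 dB): 75.62 − 72.4 = 3.2 dB.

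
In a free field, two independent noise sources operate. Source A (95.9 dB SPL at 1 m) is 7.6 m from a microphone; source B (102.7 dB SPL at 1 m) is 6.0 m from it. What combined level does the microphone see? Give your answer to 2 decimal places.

At the listener: L_A = 95.9 − 20·log₁₀(7.6) = 78.284 dB; L_B = 102.7 − 20·log₁₀(6.0) = 87.137 dB.
Combined: 10·log₁₀(10^(78.284/10)+10^(87.137/10)) = 87.67 dB SPL.

87.67 dB SPL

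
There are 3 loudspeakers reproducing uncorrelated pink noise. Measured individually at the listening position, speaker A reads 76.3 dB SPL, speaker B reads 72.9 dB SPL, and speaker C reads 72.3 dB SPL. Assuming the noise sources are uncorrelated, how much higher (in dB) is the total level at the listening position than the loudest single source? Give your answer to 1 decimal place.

Add the sources as powers (linear), then convert back to dB:
L_total = 10·log₁₀(10^(76.3/10) + 10^(72.9/10) + 10^(72.3/10)) = 78.98 dB SPL.
Excess over the loudest (76.3 dB): 78.98 − 76.3 = 2.7 dB.

2.7 dB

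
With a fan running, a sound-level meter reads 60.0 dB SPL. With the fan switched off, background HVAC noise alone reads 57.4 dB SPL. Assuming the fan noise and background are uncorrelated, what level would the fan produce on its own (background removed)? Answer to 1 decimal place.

Subtract intensities: L_src = 10·log₁₀(10^(L_total/10) − 10^(L_bg/10)).
L_src = 10·log₁₀(10^(60.0/10) − 10^(57.4/10)) = 10·log₁₀(450500) = 56.5 dB SPL.

56.5 dB SPL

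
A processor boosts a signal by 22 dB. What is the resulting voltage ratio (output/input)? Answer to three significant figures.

12.6

Voltage ratio = 10^(dB/20).
10^(22/20) = 10^(1.100) = 12.6.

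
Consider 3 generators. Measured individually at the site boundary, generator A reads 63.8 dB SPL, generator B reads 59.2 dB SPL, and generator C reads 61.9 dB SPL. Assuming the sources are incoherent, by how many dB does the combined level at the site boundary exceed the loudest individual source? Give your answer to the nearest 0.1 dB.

3.0 dB

Incoherent sources sum as intensities:
L_total = 10·log₁₀(10^(63.8/10) + 10^(59.2/10) + 10^(61.9/10)) = 66.79 dB SPL.
Excess over the loudest (63.8 dB): 66.79 − 63.8 = 3.0 dB.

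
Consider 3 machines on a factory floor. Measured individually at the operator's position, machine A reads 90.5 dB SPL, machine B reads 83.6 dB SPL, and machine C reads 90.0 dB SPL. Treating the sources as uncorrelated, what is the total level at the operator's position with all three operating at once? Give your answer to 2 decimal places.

93.71 dB SPL

Incoherent sources sum as intensities:
L_total = 10·log₁₀(10^(90.5/10) + 10^(83.6/10) + 10^(90.0/10)) = 10·log₁₀(2351000000) = 93.71 dB SPL.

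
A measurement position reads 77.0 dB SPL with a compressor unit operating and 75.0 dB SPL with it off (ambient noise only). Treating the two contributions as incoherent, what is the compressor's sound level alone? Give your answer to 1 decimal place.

72.7 dB SPL

Remove the background by subtracting linear intensities:
L_src = 10·log₁₀(10^(77.0/10) − 10^(75.0/10)) = 10·log₁₀(18500000) = 72.7 dB SPL.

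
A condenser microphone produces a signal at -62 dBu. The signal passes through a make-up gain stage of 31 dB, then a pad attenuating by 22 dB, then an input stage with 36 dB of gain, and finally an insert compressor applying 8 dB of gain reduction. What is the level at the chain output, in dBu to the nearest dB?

In dB, series stages simply add:
-62 + 31 − 22 + 36 − 8 = -25 dBu.

-25 dBu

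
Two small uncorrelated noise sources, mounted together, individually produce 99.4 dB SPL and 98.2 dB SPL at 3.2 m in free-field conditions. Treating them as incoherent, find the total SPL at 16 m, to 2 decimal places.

87.87 dB SPL

Combined at 3.2 m: 10·log₁₀(10^(99.4/10)+10^(98.2/10)) = 101.852 dB SPL.
Then apply −20·log₁₀(16/3.2) = -13.979 dB → 87.87 dB SPL.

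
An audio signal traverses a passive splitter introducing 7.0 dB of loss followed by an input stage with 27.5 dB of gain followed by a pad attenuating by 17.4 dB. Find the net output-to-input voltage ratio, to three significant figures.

Net gain = (−7.0) + 27.5 + (−17.4) = 3.1 dB.
Voltage ratio = 10^(3.1/20) = 1.43.

1.43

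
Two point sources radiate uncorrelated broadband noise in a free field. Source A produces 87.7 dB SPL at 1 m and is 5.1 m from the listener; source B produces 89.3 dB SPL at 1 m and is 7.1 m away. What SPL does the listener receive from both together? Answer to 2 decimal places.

At the listener: L_A = 87.7 − 20·log₁₀(5.1) = 73.549 dB; L_B = 89.3 − 20·log₁₀(7.1) = 72.275 dB.
Combined: 10·log₁₀(10^(73.549/10)+10^(72.275/10)) = 75.97 dB SPL.

75.97 dB SPL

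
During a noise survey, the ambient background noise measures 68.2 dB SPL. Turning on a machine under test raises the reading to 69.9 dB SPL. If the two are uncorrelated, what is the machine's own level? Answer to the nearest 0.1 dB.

Remove the background by subtracting linear intensities:
L_src = 10·log₁₀(10^(69.9/10) − 10^(68.2/10)) = 10·log₁₀(3165000) = 65.0 dB SPL.

65.0 dB SPL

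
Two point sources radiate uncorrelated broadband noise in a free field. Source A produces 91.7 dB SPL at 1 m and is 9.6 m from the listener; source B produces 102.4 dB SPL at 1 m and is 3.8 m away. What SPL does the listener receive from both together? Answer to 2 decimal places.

90.86 dB SPL

At the listener: L_A = 91.7 − 20·log₁₀(9.6) = 72.055 dB; L_B = 102.4 − 20·log₁₀(3.8) = 90.804 dB.
Combined: 10·log₁₀(10^(72.055/10)+10^(90.804/10)) = 90.86 dB SPL.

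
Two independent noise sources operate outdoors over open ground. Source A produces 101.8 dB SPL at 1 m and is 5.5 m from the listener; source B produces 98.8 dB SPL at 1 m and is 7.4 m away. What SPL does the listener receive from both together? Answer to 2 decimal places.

88.05 dB SPL

At the listener: L_A = 101.8 − 20·log₁₀(5.5) = 86.993 dB; L_B = 98.8 − 20·log₁₀(7.4) = 81.415 dB.
Combined: 10·log₁₀(10^(86.993/10)+10^(81.415/10)) = 88.05 dB SPL.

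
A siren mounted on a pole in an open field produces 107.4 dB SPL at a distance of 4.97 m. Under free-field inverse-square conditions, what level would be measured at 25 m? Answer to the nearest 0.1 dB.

93.4 dB SPL

Inverse-square spreading gives ΔL = −20·log₁₀(d₂/d₁).
ΔL = −20·log₁₀(25/4.97) = -14.03 dB, so L₂ = 107.4 + (-14.03) = 93.4 dB SPL.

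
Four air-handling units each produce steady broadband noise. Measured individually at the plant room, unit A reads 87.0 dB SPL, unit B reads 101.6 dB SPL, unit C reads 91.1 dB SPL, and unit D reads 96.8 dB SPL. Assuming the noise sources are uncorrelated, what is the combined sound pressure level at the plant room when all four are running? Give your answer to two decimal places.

Incoherent sources sum as intensities:
L_total = 10·log₁₀(10^(87.0/10) + 10^(101.6/10) + 10^(91.1/10) + 10^(96.8/10)) = 10·log₁₀(21030000000) = 103.23 dB SPL.

103.23 dB SPL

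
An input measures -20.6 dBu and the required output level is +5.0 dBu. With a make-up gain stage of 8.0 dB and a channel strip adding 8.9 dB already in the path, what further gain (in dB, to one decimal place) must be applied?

The required make-up gain is the shortfall in the dB sum.
G = +5.0 − (-20.6) − 8.0 − 8.9 = 8.7 dB.

8.7 dB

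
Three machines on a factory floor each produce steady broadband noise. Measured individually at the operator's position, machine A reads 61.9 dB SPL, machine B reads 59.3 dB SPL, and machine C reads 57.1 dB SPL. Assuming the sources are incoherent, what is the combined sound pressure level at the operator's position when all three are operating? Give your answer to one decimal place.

Incoherent sources sum as intensities:
L_total = 10·log₁₀(10^(61.9/10) + 10^(59.3/10) + 10^(57.1/10)) = 10·log₁₀(2913000) = 64.6 dB SPL.

64.6 dB SPL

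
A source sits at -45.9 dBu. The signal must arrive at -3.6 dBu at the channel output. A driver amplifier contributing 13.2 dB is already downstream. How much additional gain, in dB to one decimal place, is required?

The required make-up gain is the shortfall in the dB sum.
G = -3.6 − (-45.9) − 13.2 = 29.1 dB.

29.1 dB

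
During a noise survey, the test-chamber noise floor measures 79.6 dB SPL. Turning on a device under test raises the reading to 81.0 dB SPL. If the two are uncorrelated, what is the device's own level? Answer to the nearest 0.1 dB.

Subtract intensities: L_src = 10·log₁₀(10^(L_total/10) − 10^(L_bg/10)).
L_src = 10·log₁₀(10^(81.0/10) − 10^(79.6/10)) = 10·log₁₀(34690000) = 75.4 dB SPL.

75.4 dB SPL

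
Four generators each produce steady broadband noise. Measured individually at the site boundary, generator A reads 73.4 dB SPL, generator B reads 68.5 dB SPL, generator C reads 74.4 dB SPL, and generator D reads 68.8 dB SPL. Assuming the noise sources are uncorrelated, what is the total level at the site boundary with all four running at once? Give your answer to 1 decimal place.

78.1 dB SPL

Incoherent sources sum as intensities:
L_total = 10·log₁₀(10^(73.4/10) + 10^(68.5/10) + 10^(74.4/10) + 10^(68.8/10)) = 10·log₁₀(64090000) = 78.1 dB SPL.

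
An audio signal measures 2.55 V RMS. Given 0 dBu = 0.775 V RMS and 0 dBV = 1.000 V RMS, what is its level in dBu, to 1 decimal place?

+10.3 dBu

dBu = 20·log₁₀(V / 0.775 V).
20·log₁₀(2.55/0.775) = +10.3 dBu.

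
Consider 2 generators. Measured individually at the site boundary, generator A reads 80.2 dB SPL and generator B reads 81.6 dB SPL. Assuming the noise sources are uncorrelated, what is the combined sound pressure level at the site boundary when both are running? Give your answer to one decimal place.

Add the sources as powers (linear), then convert back to dB:
L_total = 10·log₁₀(10^(80.2/10) + 10^(81.6/10)) = 10·log₁₀(249300000) = 84.0 dB SPL.

84.0 dB SPL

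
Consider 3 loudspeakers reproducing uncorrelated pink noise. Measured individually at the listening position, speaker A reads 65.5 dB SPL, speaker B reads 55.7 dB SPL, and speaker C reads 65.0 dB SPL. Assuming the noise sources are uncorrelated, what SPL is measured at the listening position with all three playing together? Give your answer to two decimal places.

Incoherent sources sum as intensities:
L_total = 10·log₁₀(10^(65.5/10) + 10^(55.7/10) + 10^(65.0/10)) = 10·log₁₀(7082000) = 68.50 dB SPL.

68.50 dB SPL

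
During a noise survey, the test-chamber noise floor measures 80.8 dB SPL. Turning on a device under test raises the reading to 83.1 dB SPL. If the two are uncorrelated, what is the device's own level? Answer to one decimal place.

79.2 dB SPL

Background correction is a power subtraction:
L_src = 10·log₁₀(10^(83.1/10) − 10^(80.8/10)) = 10·log₁₀(83950000) = 79.2 dB SPL.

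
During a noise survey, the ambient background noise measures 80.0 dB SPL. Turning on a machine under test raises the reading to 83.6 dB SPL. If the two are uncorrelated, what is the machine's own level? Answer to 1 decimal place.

81.1 dB SPL

Remove the background by subtracting linear intensities:
L_src = 10·log₁₀(10^(83.6/10) − 10^(80.0/10)) = 10·log₁₀(129100000) = 81.1 dB SPL.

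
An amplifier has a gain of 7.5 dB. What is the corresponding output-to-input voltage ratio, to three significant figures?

2.37

Voltage ratio = 10^(dB/20).
10^(7.5/20) = 10^(0.3750) = 2.37.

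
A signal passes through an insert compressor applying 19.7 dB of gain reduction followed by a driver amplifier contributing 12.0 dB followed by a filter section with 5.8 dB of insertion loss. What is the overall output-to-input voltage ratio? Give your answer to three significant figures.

0.211

Net gain = (−19.7) + 12.0 + (−5.8) = -13.5 dB.
Voltage ratio = 10^(-13.5/20) = 0.211.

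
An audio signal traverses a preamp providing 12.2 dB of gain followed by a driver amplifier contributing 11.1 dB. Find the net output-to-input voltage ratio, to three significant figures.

14.6

Net gain = 12.2 + 11.1 = 23.3 dB.
Voltage ratio = 10^(23.3/20) = 14.6.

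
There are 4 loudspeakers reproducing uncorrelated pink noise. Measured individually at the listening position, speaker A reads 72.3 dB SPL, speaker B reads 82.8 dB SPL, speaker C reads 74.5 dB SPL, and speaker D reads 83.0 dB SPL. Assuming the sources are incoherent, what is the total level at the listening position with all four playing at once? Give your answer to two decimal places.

Uncorrelated sources add in intensity (power), not in dB.
L_total = 10·log₁₀(10^(72.3/10) + 10^(82.8/10) + 10^(74.5/10) + 10^(83.0/10)) = 10·log₁₀(435200000) = 86.39 dB SPL.

86.39 dB SPL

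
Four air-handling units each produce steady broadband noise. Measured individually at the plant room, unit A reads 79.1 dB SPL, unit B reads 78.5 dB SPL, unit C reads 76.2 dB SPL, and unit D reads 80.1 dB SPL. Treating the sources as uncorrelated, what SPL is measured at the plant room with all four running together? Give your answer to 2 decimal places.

84.71 dB SPL

Incoherent sources sum as intensities:
L_total = 10·log₁₀(10^(79.1/10) + 10^(78.5/10) + 10^(76.2/10) + 10^(80.1/10)) = 10·log₁₀(296100000) = 84.71 dB SPL.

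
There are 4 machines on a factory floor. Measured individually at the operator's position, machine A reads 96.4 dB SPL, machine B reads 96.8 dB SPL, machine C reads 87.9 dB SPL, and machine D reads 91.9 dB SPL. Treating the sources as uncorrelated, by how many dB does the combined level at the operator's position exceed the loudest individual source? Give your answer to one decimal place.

3.7 dB

Uncorrelated sources add in intensity (power), not in dB.
L_total = 10·log₁₀(10^(96.4/10) + 10^(96.8/10) + 10^(87.9/10) + 10^(91.9/10)) = 100.54 dB SPL.
Excess over the loudest (96.8 dB): 100.54 − 96.8 = 3.7 dB.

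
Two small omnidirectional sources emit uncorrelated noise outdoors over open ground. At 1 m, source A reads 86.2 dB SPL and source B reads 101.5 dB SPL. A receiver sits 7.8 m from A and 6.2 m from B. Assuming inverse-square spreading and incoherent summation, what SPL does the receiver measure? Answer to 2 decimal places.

85.73 dB SPL

At the listener: L_A = 86.2 − 20·log₁₀(7.8) = 68.358 dB; L_B = 101.5 − 20·log₁₀(6.2) = 85.652 dB.
Combined: 10·log₁₀(10^(68.358/10)+10^(85.652/10)) = 85.73 dB SPL.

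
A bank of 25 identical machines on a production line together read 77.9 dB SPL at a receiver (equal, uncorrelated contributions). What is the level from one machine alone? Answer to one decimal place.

25 equal incoherent sources add 10·log₁₀(25) = 13.98 dB over one source.
L_one = 77.9 − 13.98 = 63.9 dB SPL.

63.9 dB SPL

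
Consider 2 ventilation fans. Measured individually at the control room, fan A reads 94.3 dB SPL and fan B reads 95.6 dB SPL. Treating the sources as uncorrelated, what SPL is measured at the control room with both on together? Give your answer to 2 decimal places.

98.01 dB SPL

Add the sources as powers (linear), then convert back to dB:
L_total = 10·log₁₀(10^(94.3/10) + 10^(95.6/10)) = 10·log₁₀(6322000000) = 98.01 dB SPL.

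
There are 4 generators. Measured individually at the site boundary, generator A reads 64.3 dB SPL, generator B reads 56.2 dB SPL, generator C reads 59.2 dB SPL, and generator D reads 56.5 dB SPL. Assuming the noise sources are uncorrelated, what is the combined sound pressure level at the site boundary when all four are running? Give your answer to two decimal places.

66.42 dB SPL

Add the sources as powers (linear), then convert back to dB:
L_total = 10·log₁₀(10^(64.3/10) + 10^(56.2/10) + 10^(59.2/10) + 10^(56.5/10)) = 10·log₁₀(4387000) = 66.42 dB SPL.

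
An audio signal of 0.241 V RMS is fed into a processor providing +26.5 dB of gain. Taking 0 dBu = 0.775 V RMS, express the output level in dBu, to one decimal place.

Input level: 20·log₁₀(0.241/0.775) = -10.15 dBu.
Output: -10.15 + 26.5 = +16.4 dBu.

+16.4 dBu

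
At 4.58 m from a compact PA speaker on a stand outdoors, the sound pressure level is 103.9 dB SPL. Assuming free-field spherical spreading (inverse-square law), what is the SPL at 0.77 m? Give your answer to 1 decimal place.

119.4 dB SPL

Inverse-square spreading gives ΔL = −20·log₁₀(d₂/d₁).
ΔL = −20·log₁₀(0.77/4.58) = 15.49 dB, so L₂ = 103.9 + (15.49) = 119.4 dB SPL.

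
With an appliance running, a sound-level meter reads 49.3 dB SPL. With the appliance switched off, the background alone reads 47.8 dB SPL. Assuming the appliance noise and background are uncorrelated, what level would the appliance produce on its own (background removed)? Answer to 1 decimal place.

Background correction is a power subtraction:
L_src = 10·log₁₀(10^(49.3/10) − 10^(47.8/10)) = 10·log₁₀(24860) = 44.0 dB SPL.

44.0 dB SPL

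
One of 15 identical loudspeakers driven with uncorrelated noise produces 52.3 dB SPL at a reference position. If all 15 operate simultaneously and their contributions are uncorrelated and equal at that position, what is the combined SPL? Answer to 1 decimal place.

64.1 dB SPL

15 equal incoherent sources raise the level by 10·log₁₀(15) = 11.76 dB.
L_total = 52.3 + 11.76 = 64.1 dB SPL.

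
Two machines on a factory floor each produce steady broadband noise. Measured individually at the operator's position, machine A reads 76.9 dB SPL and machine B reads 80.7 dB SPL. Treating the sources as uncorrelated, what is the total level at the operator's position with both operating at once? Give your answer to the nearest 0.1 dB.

82.2 dB SPL

Uncorrelated sources add in intensity (power), not in dB.
L_total = 10·log₁₀(10^(76.9/10) + 10^(80.7/10)) = 10·log₁₀(166500000) = 82.2 dB SPL.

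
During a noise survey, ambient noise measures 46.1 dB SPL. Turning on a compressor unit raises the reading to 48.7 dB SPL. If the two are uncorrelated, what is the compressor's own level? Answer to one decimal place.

Remove the background by subtracting linear intensities:
L_src = 10·log₁₀(10^(48.7/10) − 10^(46.1/10)) = 10·log₁₀(33390) = 45.2 dB SPL.

45.2 dB SPL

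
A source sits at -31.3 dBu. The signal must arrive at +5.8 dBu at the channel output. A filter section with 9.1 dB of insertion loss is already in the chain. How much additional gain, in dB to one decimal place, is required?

The required make-up gain is the shortfall in the dB sum.
G = +5.8 − (-31.3) + 9.1 = 46.2 dB.

46.2 dB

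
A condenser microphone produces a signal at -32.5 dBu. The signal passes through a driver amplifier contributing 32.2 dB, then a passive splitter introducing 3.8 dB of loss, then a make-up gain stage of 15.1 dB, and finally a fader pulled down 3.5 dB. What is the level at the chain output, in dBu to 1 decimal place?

+7.5 dBu

Gain stages sum in dB:
-32.5 + 32.2 − 3.8 + 15.1 − 3.5 = +7.5 dBu.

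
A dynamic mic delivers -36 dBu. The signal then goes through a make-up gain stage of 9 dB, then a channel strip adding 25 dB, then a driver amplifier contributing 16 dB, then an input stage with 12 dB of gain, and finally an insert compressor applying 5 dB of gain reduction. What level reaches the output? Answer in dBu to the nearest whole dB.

+21 dBu

Cascaded gains and losses add directly in dB.
-36 + 9 + 25 + 16 + 12 − 5 = +21 dBu.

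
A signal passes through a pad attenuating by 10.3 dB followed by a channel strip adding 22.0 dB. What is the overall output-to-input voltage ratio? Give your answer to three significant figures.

3.85

Net gain = (−10.3) + 22.0 = 11.7 dB.
Voltage ratio = 10^(11.7/20) = 3.85.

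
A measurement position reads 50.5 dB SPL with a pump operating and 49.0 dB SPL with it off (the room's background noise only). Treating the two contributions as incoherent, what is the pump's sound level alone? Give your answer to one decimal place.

Background correction is a power subtraction:
L_src = 10·log₁₀(10^(50.5/10) − 10^(49.0/10)) = 10·log₁₀(32770) = 45.2 dB SPL.

45.2 dB SPL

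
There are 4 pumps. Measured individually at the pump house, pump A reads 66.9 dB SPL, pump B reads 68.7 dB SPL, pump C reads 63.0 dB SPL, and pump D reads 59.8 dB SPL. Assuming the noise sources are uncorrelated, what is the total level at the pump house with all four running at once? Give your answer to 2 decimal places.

71.84 dB SPL

Uncorrelated sources add in intensity (power), not in dB.
L_total = 10·log₁₀(10^(66.9/10) + 10^(68.7/10) + 10^(63.0/10) + 10^(59.8/10)) = 10·log₁₀(15260000) = 71.84 dB SPL.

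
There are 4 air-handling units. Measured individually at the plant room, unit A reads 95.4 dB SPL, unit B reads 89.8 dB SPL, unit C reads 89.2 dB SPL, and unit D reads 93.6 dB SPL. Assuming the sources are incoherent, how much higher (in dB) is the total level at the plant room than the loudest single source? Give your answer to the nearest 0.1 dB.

Uncorrelated sources add in intensity (power), not in dB.
L_total = 10·log₁₀(10^(95.4/10) + 10^(89.8/10) + 10^(89.2/10) + 10^(93.6/10)) = 98.78 dB SPL.
Excess over the loudest (95.4 dB): 98.78 − 95.4 = 3.4 dB.

3.4 dB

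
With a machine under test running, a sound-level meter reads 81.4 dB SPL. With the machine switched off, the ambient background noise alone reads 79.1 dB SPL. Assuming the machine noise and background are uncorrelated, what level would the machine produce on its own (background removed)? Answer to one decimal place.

77.5 dB SPL

Remove the background by subtracting linear intensities:
L_src = 10·log₁₀(10^(81.4/10) − 10^(79.1/10)) = 10·log₁₀(56760000) = 77.5 dB SPL.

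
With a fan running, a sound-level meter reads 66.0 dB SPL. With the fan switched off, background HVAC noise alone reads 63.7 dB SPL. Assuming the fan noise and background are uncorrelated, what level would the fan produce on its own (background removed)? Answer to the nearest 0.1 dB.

62.1 dB SPL

Subtract intensities: L_src = 10·log₁₀(10^(L_total/10) − 10^(L_bg/10)).
L_src = 10·log₁₀(10^(66.0/10) − 10^(63.7/10)) = 10·log₁₀(1637000) = 62.1 dB SPL.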